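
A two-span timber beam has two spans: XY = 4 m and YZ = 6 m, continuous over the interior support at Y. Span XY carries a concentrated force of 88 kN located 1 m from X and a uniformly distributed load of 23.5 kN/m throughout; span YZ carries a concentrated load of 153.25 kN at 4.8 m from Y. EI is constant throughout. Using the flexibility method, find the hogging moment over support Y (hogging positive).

M_Y = 88.26 kN·m

Release continuity at Y by inserting a hinge; the redundant is the internal moment M_Y. The primary structure is two simply-supported spans XY and YZ.
Discontinuity in slope at Y on the released structure — sum the simple-span end rotations:
  span XY: point load 88 at a = 1: Pab(L + a)/(6LEI) = 55/EI
  span XY: UDL 23.5: wL³/(24EI) = 62.67/EI
  span YZ: point load 153.25 at a = 4.8: Pab(L + b)/(6LEI) = 176.5/EI
  relative rotation θ_0 = (117.7 + 176.5)/EI = 294.2/EI
A unit hogging moment at Y produces rotation L₁/(3EI) + L₂/(3EI) = 3.333/EI.
Slope continuity at Y: θ_0 = M_Y·3.333/EI, so M_Y = 294.2/3.333 = 88.26 kN·m (hogging).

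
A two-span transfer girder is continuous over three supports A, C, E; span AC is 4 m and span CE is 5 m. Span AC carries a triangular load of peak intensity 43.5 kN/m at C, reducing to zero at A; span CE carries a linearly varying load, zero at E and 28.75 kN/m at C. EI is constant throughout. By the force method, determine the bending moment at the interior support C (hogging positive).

M_C = 47.24 kN·m

Take M_C as the redundant. Released structure: two simple spans AC and CE with a hinge at C.
End slopes at the hinge C, treating each span as simply supported:
  span AC: triangular load, peak 43.5: w₀L³/(45EI) = 61.87/EI
  span CE: triangular load, peak 28.75: w₀L³/(45EI) = 79.86/EI
  relative rotation θ_0 = (61.87 + 79.86)/EI = 141.7/EI
A unit hogging moment at C produces rotation L₁/(3EI) + L₂/(3EI) = 3/EI.
Slope continuity at C: θ_0 = M_C·3/EI, so M_C = 141.7/3 = 47.24 kN·m (hogging).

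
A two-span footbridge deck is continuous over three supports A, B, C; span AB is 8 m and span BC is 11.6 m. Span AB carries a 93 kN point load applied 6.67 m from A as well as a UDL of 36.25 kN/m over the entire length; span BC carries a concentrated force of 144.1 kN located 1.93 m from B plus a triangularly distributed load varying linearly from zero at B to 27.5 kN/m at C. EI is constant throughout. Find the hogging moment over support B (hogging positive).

Release continuity at B by inserting a hinge; the redundant is the internal moment M_B. The primary structure is two simply-supported spans AB and BC.
Discontinuity in slope at B on the released structure — sum the simple-span end rotations:
  span AB: point load 93 at a = 6.67: Pab(L + a)/(6LEI) = 252.1/EI
  span AB: UDL 36.25: wL³/(24EI) = 773.3/EI
  span BC: point load 144.1 at a = 1.93: Pab(L + b)/(6LEI) = 821.9/EI
  span BC: triangular load, peak 27.5: 7w₀L³/(360EI) = 834.6/EI
  relative rotation θ_0 = (1025 + 1657)/EI = 2682/EI
A unit hogging moment at B produces rotation L₁/(3EI) + L₂/(3EI) = 6.533/EI.
Compatibility: M_B·(L₁+L₂)/(3EI) = θ_0, giving M_B = 410.5 kN·m (hogging).

M_B = 410.5 kN·m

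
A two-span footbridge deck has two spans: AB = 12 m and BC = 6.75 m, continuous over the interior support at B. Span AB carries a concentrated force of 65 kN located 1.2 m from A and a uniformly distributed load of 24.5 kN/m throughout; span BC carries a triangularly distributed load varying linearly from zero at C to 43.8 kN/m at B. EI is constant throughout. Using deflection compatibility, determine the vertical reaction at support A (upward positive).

R_A = 175.9 kN

Release continuity at B by inserting a hinge; the redundant is the internal moment M_B. The primary structure is two simply-supported spans AB and BC.
Discontinuity in slope at B on the released structure — sum the simple-span end rotations:
  span AB: point load 65 at a = 1.2: Pab(L + a)/(6LEI) = 154.4/EI
  span AB: UDL 24.5: wL³/(24EI) = 1764/EI
  span BC: triangular load, peak 43.8: w₀L³/(45EI) = 299.3/EI
  relative rotation θ_0 = (1918 + 299.3)/EI = 2218/EI
A unit hogging moment at B produces rotation L₁/(3EI) + L₂/(3EI) = 6.25/EI.
Compatibility: M_B·(L₁+L₂)/(3EI) = θ_0, giving M_B = 354.8 kN·m (hogging).
Span AB, ΣM about A with M_B applied at B: R_B^{AB}·12 = 1842 + 354.8, so R_B^{AB} = 183.1 kN and R_A = 359 − 183.1 = 175.9 kN.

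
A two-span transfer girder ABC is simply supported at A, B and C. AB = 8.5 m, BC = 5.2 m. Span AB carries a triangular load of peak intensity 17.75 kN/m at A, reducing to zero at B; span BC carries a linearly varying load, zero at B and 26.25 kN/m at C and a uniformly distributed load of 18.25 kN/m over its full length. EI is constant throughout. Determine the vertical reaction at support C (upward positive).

Insert a hinge at B; M_B is the redundant, and each span becomes simply supported.
End slopes at the hinge B, treating each span as simply supported:
  span AB: triangular load, peak 17.75: 7w₀L³/(360EI) = 212/EI
  span BC: triangular load, peak 26.25: 7w₀L³/(360EI) = 71.77/EI
  span BC: UDL 18.25: wL³/(24EI) = 106.9/EI
  relative rotation θ_0 = (212 + 178.7)/EI = 390.6/EI
A unit hogging moment at B produces rotation L₁/(3EI) + L₂/(3EI) = 4.567/EI.
Compatibility: M_B·(L₁+L₂)/(3EI) = θ_0, giving M_B = 85.54 kN·m (hogging).
Span BC, ΣM about C: R_B^{BC}·5.2 = 365 + 85.54, so R_B^{BC} = 86.65 kN and R_C = 163.2 − 86.65 = 76.5 kN.

R_C = 76.5 kN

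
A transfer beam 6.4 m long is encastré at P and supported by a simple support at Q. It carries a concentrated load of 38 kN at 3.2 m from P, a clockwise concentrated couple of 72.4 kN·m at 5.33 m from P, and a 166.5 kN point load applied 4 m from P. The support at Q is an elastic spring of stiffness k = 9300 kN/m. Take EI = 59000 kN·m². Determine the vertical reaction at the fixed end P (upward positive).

R_P = 106 kN

Release the roller at Q. Primary structure: cantilever fixed at P.
Primary-structure tip deflection at Q by superposition:
  point load 38 at a = 3.2: Pa²(3L − a)/(6EI) = 1038/EI
  clockwise couple 72.4 at a = 5.33: M₀a(2L − a)/(2EI) = 1441/EI
  point load 166.5 at a = 4: Pa²(3L − a)/(6EI) = 6749/EI
  δ_0 = 9228/EI
Flexibility coefficient — unit upward force at Q: δ_{QQ} = L³/(3EI) = 87.38/EI.
With EI = 59000 kN·m²: δ_0 = 0.1564 m and δ_{QQ} = 0.001481 m/kN.
Compatibility — the spring shortens by R_Q/k under the reaction it provides: δ_0 − R_Q·δ_{QQ} = R_Q/k. With 1/k = 0.000108 m/kN, R_Q = δ_0 / (δ_{QQ} + 1/k) = 0.1564 / (0.001481 + 0.000108) = 98.46 kN.
Vertical equilibrium: R_P = ΣP − R_Q = 204.5 − 98.46 = 106 kN.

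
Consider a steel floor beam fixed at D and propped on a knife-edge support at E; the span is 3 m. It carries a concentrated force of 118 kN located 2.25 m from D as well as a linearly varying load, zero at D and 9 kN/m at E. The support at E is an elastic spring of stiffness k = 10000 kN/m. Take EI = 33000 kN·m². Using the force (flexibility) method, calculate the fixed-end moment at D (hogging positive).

M_D = 112.3 kN·m

Release the roller at E. Primary structure: cantilever fixed at D.
Primary-structure tip deflection at E by superposition:
  point load 118 at a = 2.25: Pa²(3L − a)/(6EI) = 672/EI
  triangular load, peak 9 at the free end: 11w₀L⁴/(120EI) = 66.83/EI
  δ_0 = 738.9/EI
Tip deflection under a unit load at E: L³/(3EI) = 9/EI.
With EI = 33000 kN·m²: δ_0 = 0.02239 m and δ_{EE} = 0.000273 m/kN.
Compatibility — the spring shortens by R_E/k under the reaction it provides: δ_0 − R_E·δ_{EE} = R_E/k. With 1/k = 0.0001 m/kN, R_E = δ_0 / (δ_{EE} + 1/k) = 0.02239 / (0.000273 + 0.0001) = 60.07 kN.
Moment equilibrium about D: M_D = Σ(load moments about D) − R_E·L = 292.5 − 60.07×3 = 112.3 kN·m.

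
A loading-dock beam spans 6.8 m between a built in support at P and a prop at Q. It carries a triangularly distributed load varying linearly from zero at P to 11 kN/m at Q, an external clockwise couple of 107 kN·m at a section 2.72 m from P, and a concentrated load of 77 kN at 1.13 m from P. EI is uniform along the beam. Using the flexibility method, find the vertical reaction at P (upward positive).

Take the reaction at Q as the redundant and release it; the primary structure is a cantilever fixed at P.
Primary-structure tip deflection at Q by superposition:
  triangular load, peak 11 at the free end: 11w₀L⁴/(120EI) = 2156/EI
  clockwise couple 107 at a = 2.72: M₀a(2L − a)/(2EI) = 1583/EI
  point load 77 at a = 1.13: Pa²(3L − a)/(6EI) = 315.8/EI
  δ_0 = 4055/EI
Tip deflection under a unit load at Q: L³/(3EI) = 104.8/EI.
Compatibility at Q: δ_0 − R_Q·δ_{QQ} = 0, so R_Q = 4055/104.8 = 38.69 kN.
Vertical equilibrium: R_P = ΣP − R_Q = 114.4 − 38.69 = 75.71 kN.

R_P = 75.71 kN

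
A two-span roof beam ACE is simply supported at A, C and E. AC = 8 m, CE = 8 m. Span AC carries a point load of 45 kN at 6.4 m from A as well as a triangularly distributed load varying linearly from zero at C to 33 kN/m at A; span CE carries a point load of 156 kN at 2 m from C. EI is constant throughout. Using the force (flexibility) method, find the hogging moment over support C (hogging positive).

M_C = 189.9 kN·m

Release continuity at C by inserting a hinge; the redundant is the internal moment M_C. The primary structure is two simply-supported spans AC and CE.
End slopes at the hinge C, treating each span as simply supported:
  span AC: point load 45 at a = 6.4: Pab(L + a)/(6LEI) = 138.2/EI
  span AC: triangular load, peak 33: 7w₀L³/(360EI) = 328.5/EI
  span CE: point load 156 at a = 2: Pab(L + b)/(6LEI) = 546/EI
  relative rotation θ_0 = (466.8 + 546)/EI = 1013/EI
A unit hogging moment at C produces rotation L₁/(3EI) + L₂/(3EI) = 5.333/EI.
Compatibility: M_C·(L₁+L₂)/(3EI) = θ_0, giving M_C = 189.9 kN·m (hogging).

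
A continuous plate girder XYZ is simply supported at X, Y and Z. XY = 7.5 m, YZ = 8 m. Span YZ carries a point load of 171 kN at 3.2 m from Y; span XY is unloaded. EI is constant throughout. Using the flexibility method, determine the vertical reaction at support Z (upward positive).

R_Z = 51.45 kN

Take M_Y as the redundant. Released structure: two simple spans XY and YZ with a hinge at Y.
Rotations at Y on the released spans (each span's end-slope, ×1/EI):
  span YZ: point load 171 at a = 3.2: Pab(L + b)/(6LEI) = 700.4/EI
  relative rotation θ_0 = (0 + 700.4)/EI = 700.4/EI
A unit hogging moment at Y produces rotation L₁/(3EI) + L₂/(3EI) = 5.167/EI.
Slope continuity at Y: θ_0 = M_Y·5.167/EI, so M_Y = 700.4/5.167 = 135.6 kN·m (hogging).
Span YZ, ΣM about Z: R_Y^{YZ}·8 = 820.8 + 135.6, so R_Y^{YZ} = 119.5 kN and R_Z = 171 − 119.5 = 51.45 kN.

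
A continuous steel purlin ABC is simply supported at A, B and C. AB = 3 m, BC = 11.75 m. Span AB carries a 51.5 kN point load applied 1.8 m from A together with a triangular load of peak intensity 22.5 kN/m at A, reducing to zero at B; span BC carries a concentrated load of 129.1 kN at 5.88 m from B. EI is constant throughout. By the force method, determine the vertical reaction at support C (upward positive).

Insert a hinge at B; M_B is the redundant, and each span becomes simply supported.
Discontinuity in slope at B on the released structure — sum the simple-span end rotations:
  span AB: point load 51.5 at a = 1.8: Pab(L + a)/(6LEI) = 29.66/EI
  span AB: triangular load, peak 22.5: 7w₀L³/(360EI) = 11.81/EI
  span BC: point load 129.1 at a = 5.88: Pab(L + b)/(6LEI) = 1114/EI
  relative rotation θ_0 = (41.48 + 1114)/EI = 1155/EI
A unit hogging moment at B produces rotation L₁/(3EI) + L₂/(3EI) = 4.917/EI.
Slope continuity at B: θ_0 = M_B·4.917/EI, so M_B = 1155/4.917 = 234.9 kN·m (hogging).
Span BC, ΣM about C: R_B^{BC}·11.75 = 757.8 + 234.9, so R_B^{BC} = 84.49 kN and R_C = 129.1 − 84.49 = 44.61 kN.

R_C = 44.61 kN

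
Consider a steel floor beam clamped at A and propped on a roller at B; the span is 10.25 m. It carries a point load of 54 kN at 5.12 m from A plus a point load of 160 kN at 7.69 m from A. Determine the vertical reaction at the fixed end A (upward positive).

Remove the prop at B; the released (primary) structure is a cantilever built in at A.
Free-end deflection of the primary structure under the applied loading (downward +):
  point load 54 at a = 5.12: Pa²(3L − a)/(6EI) = 6047/EI
  point load 160 at a = 7.69: Pa²(3L − a)/(6EI) = 36365/EI
  δ_0 = 42412/EI
Flexibility coefficient — unit upward force at B: δ_{BB} = L³/(3EI) = 359/EI.
The prop prevents deflection at B: R_B = δ_0/δ_{BB} = 42412/359 = 118.2 kN.
Vertical equilibrium: R_A = ΣP − R_B = 214 − 118.2 = 95.85 kN.

R_A = 95.85 kN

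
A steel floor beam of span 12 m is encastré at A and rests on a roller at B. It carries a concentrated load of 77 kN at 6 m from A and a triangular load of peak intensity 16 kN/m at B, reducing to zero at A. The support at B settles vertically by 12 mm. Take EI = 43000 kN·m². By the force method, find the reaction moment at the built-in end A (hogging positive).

M_A = 318.4 kN·m

Remove the prop at B; the released (primary) structure is a cantilever built in at A.
Deflection at B on the released cantilever, summing each load's contribution:
  point load 77 at a = 6: Pa²(3L − a)/(6EI) = 13860/EI
  triangular load, peak 16 at the free end: 11w₀L⁴/(120EI) = 30413/EI
  δ_0 = 44273/EI
Flexibility coefficient — unit upward force at B: δ_{BB} = L³/(3EI) = 576/EI.
With EI = 43000 kN·m²: δ_0 = 1.0296 m and δ_{BB} = 0.013395 m/kN.
Compatibility — the beam at B must follow the support down by 0.012 m: δ_0 − R_B·δ_{BB} = 0.012, so R_B = (1.0296 − 0.012)/0.013395 = 75.97 kN.
Moment equilibrium about A: M_A = Σ(load moments about A) − R_B·L = 1230 − 75.97×12 = 318.4 kN·m.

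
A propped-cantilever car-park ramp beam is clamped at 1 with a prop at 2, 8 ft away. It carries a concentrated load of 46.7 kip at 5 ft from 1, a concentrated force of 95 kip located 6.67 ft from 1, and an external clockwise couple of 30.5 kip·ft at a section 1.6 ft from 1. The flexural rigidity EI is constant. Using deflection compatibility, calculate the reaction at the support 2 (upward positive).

R_2 = 95.25 kip

Release the roller at 2. Primary structure: cantilever fixed at 1.
Free-end deflection of the primary structure under the applied loading (downward +):
  point load 46.7 at a = 5: Pa²(3L − a)/(6EI) = 3697/EI
  point load 95 at a = 6.67: Pa²(3L − a)/(6EI) = 12207/EI
  clockwise couple 30.5 at a = 1.6: M₀a(2L − a)/(2EI) = 351.4/EI
  δ_0 = 16256/EI
Flexibility coefficient — unit upward force at 2: δ_{22} = L³/(3EI) = 170.7/EI.
The prop prevents deflection at 2: R_2 = δ_0/δ_{22} = 16256/170.7 = 95.25 kip.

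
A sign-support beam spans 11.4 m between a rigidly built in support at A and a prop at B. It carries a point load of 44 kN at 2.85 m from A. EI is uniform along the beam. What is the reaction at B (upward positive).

Take the reaction at B as the redundant and release it; the primary structure is a cantilever fixed at A.
Primary-structure tip deflection at B by superposition:
  point load 44 at a = 2.85: Pa²(3L − a)/(6EI) = 1867/EI
Tip deflection under a unit load at B: L³/(3EI) = 493.8/EI.
The prop prevents deflection at B: R_B = δ_0/δ_{BB} = 1867/493.8 = 3.781 kN.

R_B = 3.781 kN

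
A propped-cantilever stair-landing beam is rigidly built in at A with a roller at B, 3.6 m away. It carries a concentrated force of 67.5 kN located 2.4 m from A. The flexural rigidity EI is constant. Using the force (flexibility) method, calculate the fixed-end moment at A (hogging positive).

Take the reaction at B as the redundant and release it; the primary structure is a cantilever fixed at A.
Downward deflection at the released point B due to the loads:
  point load 67.5 at a = 2.4: Pa²(3L − a)/(6EI) = 544.3/EI
Tip deflection under a unit load at B: L³/(3EI) = 15.55/EI.
The prop prevents deflection at B: R_B = δ_0/δ_{BB} = 544.3/15.55 = 35 kN.
Moment equilibrium about A: M_A = Σ(load moments about A) − R_B·L = 162 − 35×3.6 = 36 kN·m.

M_A = 36 kN·m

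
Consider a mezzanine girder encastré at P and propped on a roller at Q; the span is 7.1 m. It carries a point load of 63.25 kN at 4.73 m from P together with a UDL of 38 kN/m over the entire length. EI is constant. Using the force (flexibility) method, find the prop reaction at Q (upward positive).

R_Q = 133.9 kN

Take the reaction at Q as the redundant and release it; the primary structure is a cantilever fixed at P.
Downward deflection at the released point Q due to the loads:
  point load 63.25 at a = 4.73: Pa²(3L − a)/(6EI) = 3908/EI
  UDL 38: wL⁴/(8EI) = 12071/EI
  δ_0 = 15979/EI
Flexibility coefficient — unit upward force at Q: δ_{QQ} = L³/(3EI) = 119.3/EI.
Compatibility at Q: δ_0 − R_Q·δ_{QQ} = 0, so R_Q = 15979/119.3 = 133.9 kN.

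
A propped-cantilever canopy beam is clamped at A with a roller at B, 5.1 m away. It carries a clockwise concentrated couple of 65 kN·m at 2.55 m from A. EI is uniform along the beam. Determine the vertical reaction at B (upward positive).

Take the reaction at B as the redundant and release it; the primary structure is a cantilever fixed at A.
Primary-structure tip deflection at B by superposition:
  clockwise couple 65 at a = 2.55: M₀a(2L − a)/(2EI) = 634/EI
Flexibility coefficient — unit upward force at B: δ_{BB} = L³/(3EI) = 44.22/EI.
The prop prevents deflection at B: R_B = δ_0/δ_{BB} = 634/44.22 = 14.34 kN.

R_B = 14.34 kN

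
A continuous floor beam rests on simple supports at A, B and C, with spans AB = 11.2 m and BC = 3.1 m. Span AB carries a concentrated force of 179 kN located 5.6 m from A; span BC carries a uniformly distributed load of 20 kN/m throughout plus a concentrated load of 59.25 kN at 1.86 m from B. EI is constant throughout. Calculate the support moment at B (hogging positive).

M_B = 306.3 kN·m

Take M_B as the redundant. Released structure: two simple spans AB and BC with a hinge at B.
End slopes at the hinge B, treating each span as simply supported:
  span AB: point load 179 at a = 5.6: Pab(L + a)/(6LEI) = 1403/EI
  span BC: UDL 20: wL³/(24EI) = 24.83/EI
  span BC: point load 59.25 at a = 1.86: Pab(L + b)/(6LEI) = 31.89/EI
  relative rotation θ_0 = (1403 + 56.71)/EI = 1460/EI
A unit hogging moment at B produces rotation L₁/(3EI) + L₂/(3EI) = 4.767/EI.
Compatibility: M_B·(L₁+L₂)/(3EI) = θ_0, giving M_B = 306.3 kN·m (hogging).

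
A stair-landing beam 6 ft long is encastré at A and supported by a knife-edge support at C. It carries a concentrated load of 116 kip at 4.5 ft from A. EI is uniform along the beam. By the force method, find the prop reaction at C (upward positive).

R_C = 73.41 kip

Release the roller at C. Primary structure: cantilever fixed at A.
Free-end deflection of the primary structure under the applied loading (downward +):
  point load 116 at a = 4.5: Pa²(3L − a)/(6EI) = 5285/EI
Tip deflection under a unit load at C: L³/(3EI) = 72/EI.
The prop prevents deflection at C: R_C = δ_0/δ_{CC} = 5285/72 = 73.41 kip.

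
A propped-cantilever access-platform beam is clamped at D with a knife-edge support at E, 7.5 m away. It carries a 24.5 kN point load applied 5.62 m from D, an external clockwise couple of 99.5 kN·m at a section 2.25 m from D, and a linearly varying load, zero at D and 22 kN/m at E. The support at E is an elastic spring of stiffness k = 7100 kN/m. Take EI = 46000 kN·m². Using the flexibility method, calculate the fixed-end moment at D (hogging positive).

Release the roller at E. Primary structure: cantilever fixed at D.
Downward deflection at the released point E due to the loads:
  point load 24.5 at a = 5.62: Pa²(3L − a)/(6EI) = 2177/EI
  clockwise couple 99.5 at a = 2.25: M₀a(2L − a)/(2EI) = 1427/EI
  triangular load, peak 22 at the free end: 11w₀L⁴/(120EI) = 6381/EI
  δ_0 = 9985/EI
Tip deflection under a unit load at E: L³/(3EI) = 140.6/EI.
With EI = 46000 kN·m²: δ_0 = 0.21707 m and δ_{EE} = 0.003057 m/kN.
Compatibility — the spring shortens by R_E/k under the reaction it provides: δ_0 − R_E·δ_{EE} = R_E/k. With 1/k = 0.000141 m/kN, R_E = δ_0 / (δ_{EE} + 1/k) = 0.21707 / (0.003057 + 0.000141) = 67.88 kN.
Moment equilibrium about D: M_D = Σ(load moments about D) − R_E·L = 649.7 − 67.88×7.5 = 140.6 kN·m.

M_D = 140.6 kN·m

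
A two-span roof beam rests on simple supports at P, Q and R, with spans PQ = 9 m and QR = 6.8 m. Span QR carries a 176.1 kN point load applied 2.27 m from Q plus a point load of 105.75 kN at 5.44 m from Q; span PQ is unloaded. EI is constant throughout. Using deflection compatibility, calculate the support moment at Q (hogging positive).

Insert a hinge at Q; M_Q is the redundant, and each span becomes simply supported.
Rotations at Q on the released spans (each span's end-slope, ×1/EI):
  span QR: point load 176.1 at a = 2.27: Pab(L + b)/(6LEI) = 502.9/EI
  span QR: point load 105.75 at a = 5.44: Pab(L + b)/(6LEI) = 156.5/EI
  relative rotation θ_0 = (0 + 659.3)/EI = 659.3/EI
A unit hogging moment at Q produces rotation L₁/(3EI) + L₂/(3EI) = 5.267/EI.
Compatibility: M_Q·(L₁+L₂)/(3EI) = θ_0, giving M_Q = 125.2 kN·m (hogging).

M_Q = 125.2 kN·m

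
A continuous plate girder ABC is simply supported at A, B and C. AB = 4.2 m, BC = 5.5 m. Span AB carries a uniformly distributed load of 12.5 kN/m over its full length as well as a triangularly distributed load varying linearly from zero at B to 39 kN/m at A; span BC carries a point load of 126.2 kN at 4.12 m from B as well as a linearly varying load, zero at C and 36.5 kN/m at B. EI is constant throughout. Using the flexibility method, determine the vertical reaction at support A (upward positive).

R_A = 52.92 kN

Insert a hinge at B; M_B is the redundant, and each span becomes simply supported.
Rotations at B on the released spans (each span's end-slope, ×1/EI):
  span AB: UDL 12.5: wL³/(24EI) = 38.59/EI
  span AB: triangular load, peak 39: 7w₀L³/(360EI) = 56.18/EI
  span BC: point load 126.2 at a = 4.12: Pab(L + b)/(6LEI) = 149.6/EI
  span BC: triangular load, peak 36.5: w₀L³/(45EI) = 134.9/EI
  relative rotation θ_0 = (94.77 + 284.5)/EI = 379.3/EI
A unit hogging moment at B produces rotation L₁/(3EI) + L₂/(3EI) = 3.233/EI.
Slope continuity at B: θ_0 = M_B·3.233/EI, so M_B = 379.3/3.233 = 117.3 kN·m (hogging).
Span AB, ΣM about A with M_B applied at B: R_B^{AB}·4.2 = 224.9 + 117.3, so R_B^{AB} = 81.48 kN and R_A = 134.4 − 81.48 = 52.92 kN.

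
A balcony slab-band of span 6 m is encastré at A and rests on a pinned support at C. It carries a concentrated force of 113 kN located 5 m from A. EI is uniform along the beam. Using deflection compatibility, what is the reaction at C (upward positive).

Take the reaction at C as the redundant and release it; the primary structure is a cantilever fixed at A.
Primary-structure tip deflection at C by superposition:
  point load 113 at a = 5: Pa²(3L − a)/(6EI) = 6121/EI
Tip deflection under a unit load at C: L³/(3EI) = 72/EI.
Compatibility at C: δ_0 − R_C·δ_{CC} = 0, so R_C = 6121/72 = 85.01 kN.

R_C = 85.01 kN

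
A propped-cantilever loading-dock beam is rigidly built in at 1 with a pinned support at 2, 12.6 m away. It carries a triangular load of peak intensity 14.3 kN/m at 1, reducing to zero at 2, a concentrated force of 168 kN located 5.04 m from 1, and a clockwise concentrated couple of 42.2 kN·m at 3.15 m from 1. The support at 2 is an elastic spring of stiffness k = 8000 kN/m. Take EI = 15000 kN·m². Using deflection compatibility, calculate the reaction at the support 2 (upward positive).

R_2 = 55.01 kN

Choose R_2 as the redundant. The primary structure is the cantilever fixed at 1.
Primary-structure tip deflection at 2 by superposition:
  triangular load, peak 14.3 at the fixed end: w₀L⁴/(30EI) = 12014/EI
  point load 168 at a = 5.04: Pa²(3L − a)/(6EI) = 23300/EI
  clockwise couple 42.2 at a = 3.15: M₀a(2L − a)/(2EI) = 1466/EI
  δ_0 = 36780/EI
Tip deflection under a unit load at 2: L³/(3EI) = 666.8/EI.
With EI = 15000 kN·m²: δ_0 = 2.452 m and δ_{22} = 0.044453 m/kN.
Compatibility — the spring shortens by R_2/k under the reaction it provides: δ_0 − R_2·δ_{22} = R_2/k. With 1/k = 0.000125 m/kN, R_2 = δ_0 / (δ_{22} + 1/k) = 2.452 / (0.044453 + 0.000125) = 55.01 kN.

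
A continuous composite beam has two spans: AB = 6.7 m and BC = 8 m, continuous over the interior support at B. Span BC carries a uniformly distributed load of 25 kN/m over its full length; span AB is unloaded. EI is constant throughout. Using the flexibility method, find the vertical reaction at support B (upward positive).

R_B = 129.9 kN

Release continuity at B by inserting a hinge; the redundant is the internal moment M_B. The primary structure is two simply-supported spans AB and BC.
End slopes at the hinge B, treating each span as simply supported:
  span BC: UDL 25: wL³/(24EI) = 533.3/EI
  relative rotation θ_0 = (0 + 533.3)/EI = 533.3/EI
A unit hogging moment at B produces rotation L₁/(3EI) + L₂/(3EI) = 4.9/EI.
Compatibility: M_B·(L₁+L₂)/(3EI) = θ_0, giving M_B = 108.8 kN·m (hogging).
Span AB, ΣM about A with M_B applied at B: R_B^{AB}·6.7 = 0 + 108.8, so R_B^{AB} = 16.25 kN and R_A = 0 − 16.25 = -16.25 kN.
Span BC, ΣM about C: R_B^{BC}·8 = 800 + 108.8, so R_B^{BC} = 113.6 kN and R_C = 200 − 113.6 = 86.39 kN.
R_B = 16.25 + 113.6 = 129.9 kN.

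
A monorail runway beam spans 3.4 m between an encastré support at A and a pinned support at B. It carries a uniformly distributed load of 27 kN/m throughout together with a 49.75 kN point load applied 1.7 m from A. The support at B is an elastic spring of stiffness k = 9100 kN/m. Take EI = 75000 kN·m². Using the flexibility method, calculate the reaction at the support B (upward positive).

Remove the prop at B; the released (primary) structure is a cantilever built in at A.
Deflection at B on the released cantilever, summing each load's contribution:
  UDL 27: wL⁴/(8EI) = 451/EI
  point load 49.75 at a = 1.7: Pa²(3L − a)/(6EI) = 203.7/EI
  δ_0 = 654.7/EI
Tip deflection under a unit load at B: L³/(3EI) = 13.1/EI.
With EI = 75000 kN·m²: δ_0 = 0.008729 m and δ_{BB} = 0.000175 m/kN.
Compatibility — the spring shortens by R_B/k under the reaction it provides: δ_0 − R_B·δ_{BB} = R_B/k. With 1/k = 0.00011 m/kN, R_B = δ_0 / (δ_{BB} + 1/k) = 0.008729 / (0.000175 + 0.00011) = 30.67 kN.

R_B = 30.67 kN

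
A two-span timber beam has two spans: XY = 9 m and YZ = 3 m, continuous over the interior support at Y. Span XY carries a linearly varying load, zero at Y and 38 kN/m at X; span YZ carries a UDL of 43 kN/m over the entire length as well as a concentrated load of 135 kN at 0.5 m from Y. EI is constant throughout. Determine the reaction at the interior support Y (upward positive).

R_Y = 305 kN

Take M_Y as the redundant. Released structure: two simple spans XY and YZ with a hinge at Y.
End slopes at the hinge Y, treating each span as simply supported:
  span XY: triangular load, peak 38: 7w₀L³/(360EI) = 538.6/EI
  span YZ: UDL 43: wL³/(24EI) = 48.38/EI
  span YZ: point load 135 at a = 0.5: Pab(L + b)/(6LEI) = 51.56/EI
  relative rotation θ_0 = (538.6 + 99.94)/EI = 638.6/EI
A unit hogging moment at Y produces rotation L₁/(3EI) + L₂/(3EI) = 4/EI.
Compatibility: M_Y·(L₁+L₂)/(3EI) = θ_0, giving M_Y = 159.6 kN·m (hogging).
Span XY, ΣM about X with M_Y applied at Y: R_Y^{XY}·9 = 513 + 159.6, so R_Y^{XY} = 74.74 kN and R_X = 171 − 74.74 = 96.26 kN.
Span YZ, ΣM about Z: R_Y^{YZ}·3 = 531 + 159.6, so R_Y^{YZ} = 230.2 kN and R_Z = 264 − 230.2 = 33.78 kN.
R_Y = 74.74 + 230.2 = 305 kN.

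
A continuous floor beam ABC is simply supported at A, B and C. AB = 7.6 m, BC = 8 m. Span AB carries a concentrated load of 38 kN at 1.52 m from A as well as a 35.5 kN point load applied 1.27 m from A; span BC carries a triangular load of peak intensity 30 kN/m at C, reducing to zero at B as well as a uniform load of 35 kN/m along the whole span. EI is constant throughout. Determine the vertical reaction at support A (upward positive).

Release continuity at B by inserting a hinge; the redundant is the internal moment M_B. The primary structure is two simply-supported spans AB and BC.
Rotations at B on the released spans (each span's end-slope, ×1/EI):
  span AB: point load 38 at a = 1.52: Pab(L + a)/(6LEI) = 70.24/EI
  span AB: point load 35.5 at a = 1.27: Pab(L + a)/(6LEI) = 55.51/EI
  span BC: triangular load, peak 30: 7w₀L³/(360EI) = 298.7/EI
  span BC: UDL 35: wL³/(24EI) = 746.7/EI
  relative rotation θ_0 = (125.7 + 1045)/EI = 1171/EI
A unit hogging moment at B produces rotation L₁/(3EI) + L₂/(3EI) = 5.2/EI.
Compatibility: M_B·(L₁+L₂)/(3EI) = θ_0, giving M_B = 225.2 kN·m (hogging).
Span AB, ΣM about A with M_B applied at B: R_B^{AB}·7.6 = 102.8 + 225.2, so R_B^{AB} = 43.16 kN and R_A = 73.5 − 43.16 = 30.34 kN.

R_A = 30.34 kN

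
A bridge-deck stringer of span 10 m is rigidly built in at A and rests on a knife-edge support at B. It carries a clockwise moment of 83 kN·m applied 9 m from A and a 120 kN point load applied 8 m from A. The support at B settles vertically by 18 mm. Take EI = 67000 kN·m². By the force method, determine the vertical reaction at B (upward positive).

R_B = 93.19 kN

Release the roller at B. Primary structure: cantilever fixed at A.
Downward deflection at the released point B due to the loads:
  clockwise couple 83 at a = 9: M₀a(2L − a)/(2EI) = 4108/EI
  point load 120 at a = 8: Pa²(3L − a)/(6EI) = 28160/EI
  δ_0 = 32268/EI
Flexibility coefficient — unit upward force at B: δ_{BB} = L³/(3EI) = 333.3/EI.
With EI = 67000 kN·m²: δ_0 = 0.48162 m and δ_{BB} = 0.004975 m/kN.
Compatibility — the beam at B must follow the support down by 0.018 m: δ_0 − R_B·δ_{BB} = 0.018, so R_B = (0.48162 − 0.018)/0.004975 = 93.19 kN.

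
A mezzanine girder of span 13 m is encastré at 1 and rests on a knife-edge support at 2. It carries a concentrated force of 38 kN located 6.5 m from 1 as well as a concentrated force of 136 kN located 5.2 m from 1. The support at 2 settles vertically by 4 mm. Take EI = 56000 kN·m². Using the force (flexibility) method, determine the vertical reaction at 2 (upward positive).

Remove the prop at 2; the released (primary) structure is a cantilever built in at 1.
Primary-structure tip deflection at 2 by superposition:
  point load 38 at a = 6.5: Pa²(3L − a)/(6EI) = 8696/EI
  point load 136 at a = 5.2: Pa²(3L − a)/(6EI) = 20716/EI
  δ_0 = 29413/EI
Tip deflection under a unit load at 2: L³/(3EI) = 732.3/EI.
With EI = 56000 kN·m²: δ_0 = 0.52523 m and δ_{22} = 0.013077 m/kN.
Compatibility — the beam at 2 must follow the support down by 0.004 m: δ_0 − R_2·δ_{22} = 0.004, so R_2 = (0.52523 − 0.004)/0.013077 = 39.86 kN.

R_2 = 39.86 kN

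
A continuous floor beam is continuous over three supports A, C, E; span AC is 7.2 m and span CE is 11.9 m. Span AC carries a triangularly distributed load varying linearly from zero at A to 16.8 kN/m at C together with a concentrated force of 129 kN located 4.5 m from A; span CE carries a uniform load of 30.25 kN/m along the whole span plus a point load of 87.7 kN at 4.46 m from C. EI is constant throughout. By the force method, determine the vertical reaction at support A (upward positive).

Release continuity at C by inserting a hinge; the redundant is the internal moment M_C. The primary structure is two simply-supported spans AC and CE.
Discontinuity in slope at C on the released structure — sum the simple-span end rotations:
  span AC: triangular load, peak 16.8: w₀L³/(45EI) = 139.3/EI
  span AC: point load 129 at a = 4.5: Pab(L + a)/(6LEI) = 424.5/EI
  span CE: UDL 30.25: wL³/(24EI) = 2124/EI
  span CE: point load 87.7 at a = 4.46: Pab(L + b)/(6LEI) = 788.3/EI
  relative rotation θ_0 = (563.8 + 2912)/EI = 3476/EI
A unit hogging moment at C produces rotation L₁/(3EI) + L₂/(3EI) = 6.367/EI.
Compatibility: M_C·(L₁+L₂)/(3EI) = θ_0, giving M_C = 546 kN·m (hogging).
Span AC, ΣM about A with M_C applied at C: R_C^{AC}·7.2 = 870.8 + 546, so R_C^{AC} = 196.8 kN and R_A = 189.5 − 196.8 = -7.296 kN.

R_A = -7.296 kN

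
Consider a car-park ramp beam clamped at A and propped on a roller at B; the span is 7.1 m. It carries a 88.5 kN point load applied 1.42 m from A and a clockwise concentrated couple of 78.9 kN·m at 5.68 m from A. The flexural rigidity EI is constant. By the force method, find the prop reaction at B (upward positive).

Remove the prop at B; the released (primary) structure is a cantilever built in at A.
Free-end deflection of the primary structure under the applied loading (downward +):
  point load 88.5 at a = 1.42: Pa²(3L − a)/(6EI) = 591.3/EI
  clockwise couple 78.9 at a = 5.68: M₀a(2L − a)/(2EI) = 1909/EI
  δ_0 = 2500/EI
Tip deflection under a unit load at B: L³/(3EI) = 119.3/EI.
The prop prevents deflection at B: R_B = δ_0/δ_{BB} = 2500/119.3 = 20.96 kN.

R_B = 20.96 kN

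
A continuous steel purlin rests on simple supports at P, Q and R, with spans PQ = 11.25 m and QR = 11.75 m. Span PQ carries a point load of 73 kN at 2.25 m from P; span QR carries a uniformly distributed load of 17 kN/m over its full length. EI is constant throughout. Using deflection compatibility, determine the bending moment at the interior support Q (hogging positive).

Take M_Q as the redundant. Released structure: two simple spans PQ and QR with a hinge at Q.
End slopes at the hinge Q, treating each span as simply supported:
  span PQ: point load 73 at a = 2.25: Pab(L + a)/(6LEI) = 295.6/EI
  span QR: UDL 17: wL³/(24EI) = 1149/EI
  relative rotation θ_0 = (295.6 + 1149)/EI = 1445/EI
A unit hogging moment at Q produces rotation L₁/(3EI) + L₂/(3EI) = 7.667/EI.
Slope continuity at Q: θ_0 = M_Q·7.667/EI, so M_Q = 1445/7.667 = 188.4 kN·m (hogging).

M_Q = 188.4 kN·m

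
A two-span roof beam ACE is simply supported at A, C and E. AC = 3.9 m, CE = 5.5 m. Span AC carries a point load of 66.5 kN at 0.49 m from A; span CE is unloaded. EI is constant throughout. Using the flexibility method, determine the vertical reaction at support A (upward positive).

R_A = 56.44 kN

Release continuity at C by inserting a hinge; the redundant is the internal moment M_C. The primary structure is two simply-supported spans AC and CE.
Rotations at C on the released spans (each span's end-slope, ×1/EI):
  span AC: point load 66.5 at a = 0.49: Pab(L + a)/(6LEI) = 20.85/EI
  relative rotation θ_0 = (20.85 + 0)/EI = 20.85/EI
A unit hogging moment at C produces rotation L₁/(3EI) + L₂/(3EI) = 3.133/EI.
Compatibility: M_C·(L₁+L₂)/(3EI) = θ_0, giving M_C = 6.653 kN·m (hogging).
Span AC, ΣM about A with M_C applied at C: R_C^{AC}·3.9 = 32.59 + 6.653, so R_C^{AC} = 10.06 kN and R_A = 66.5 − 10.06 = 56.44 kN.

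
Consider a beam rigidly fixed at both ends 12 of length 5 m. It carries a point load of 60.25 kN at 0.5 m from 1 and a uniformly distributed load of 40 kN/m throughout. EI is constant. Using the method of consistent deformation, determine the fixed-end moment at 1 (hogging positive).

M_1 = 107.7 kN·m

Release both end moments; the primary structure is a simply-supported span 12 with redundants M_1 and M_2.
End rotations of the released simple span under the applied load (×1/EI):
  at 1: point load 60.25 at a = 0.5: Pab(L + b)/(6LEI) = 42.93/EI
  at 2: point load 60.25 at a = 0.5: Pab(L + a)/(6LEI) = 24.85/EI
  at 1: UDL 40: wL³/(24EI) = 208.3/EI
  at 2: UDL 40: wL³/(24EI) = 208.3/EI
  θ_10 = 251.3/EI,  θ_20 = 233.2/EI
Flexibility coefficients: a unit moment at one end gives L/(3EI) there and L/(6EI) at the far end, so f₁₁ = f₂₂ = 1.667/EI and f₁₂ = f₂₁ = 0.8333/EI.
Compatibility — zero rotation at each built-in end:
  1.667 M_1 + 0.8333 M_2 = 251.3
  0.8333 M_1 + 1.667 M_2 = 233.2
Solving the pair gives M_1 = 107.7 kN·m and M_2 = 86.04 kN·m (hogging).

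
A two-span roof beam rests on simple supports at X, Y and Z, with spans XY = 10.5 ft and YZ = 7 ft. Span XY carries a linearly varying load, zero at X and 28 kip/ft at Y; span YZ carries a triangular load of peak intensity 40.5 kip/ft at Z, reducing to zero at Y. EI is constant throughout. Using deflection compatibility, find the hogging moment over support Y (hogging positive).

Release continuity at Y by inserting a hinge; the redundant is the internal moment M_Y. The primary structure is two simply-supported spans XY and YZ.
End slopes at the hinge Y, treating each span as simply supported:
  span XY: triangular load, peak 28: w₀L³/(45EI) = 720.3/EI
  span YZ: triangular load, peak 40.5: 7w₀L³/(360EI) = 270.1/EI
  relative rotation θ_0 = (720.3 + 270.1)/EI = 990.4/EI
A unit hogging moment at Y produces rotation L₁/(3EI) + L₂/(3EI) = 5.833/EI.
Compatibility: M_Y·(L₁+L₂)/(3EI) = θ_0, giving M_Y = 169.8 kip·ft (hogging).

M_Y = 169.8 kip·ft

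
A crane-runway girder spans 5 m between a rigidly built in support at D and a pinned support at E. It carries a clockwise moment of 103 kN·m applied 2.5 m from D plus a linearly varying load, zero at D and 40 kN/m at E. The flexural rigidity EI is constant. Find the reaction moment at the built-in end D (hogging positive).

M_D = 45.46 kN·m

Take the reaction at E as the redundant and release it; the primary structure is a cantilever fixed at D.
Free-end deflection of the primary structure under the applied loading (downward +):
  clockwise couple 103 at a = 2.5: M₀a(2L − a)/(2EI) = 965.6/EI
  triangular load, peak 40 at the free end: 11w₀L⁴/(120EI) = 2292/EI
  δ_0 = 3257/EI
Tip deflection under a unit load at E: L³/(3EI) = 41.67/EI.
The prop prevents deflection at E: R_E = δ_0/δ_{EE} = 3257/41.67 = 78.17 kN.
Moment equilibrium about D: M_D = Σ(load moments about D) − R_E·L = 436.3 − 78.17×5 = 45.46 kN·m.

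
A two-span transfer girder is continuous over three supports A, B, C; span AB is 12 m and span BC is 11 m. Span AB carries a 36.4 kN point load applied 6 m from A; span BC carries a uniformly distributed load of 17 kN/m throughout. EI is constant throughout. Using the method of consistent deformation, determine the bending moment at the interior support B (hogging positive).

Take M_B as the redundant. Released structure: two simple spans AB and BC with a hinge at B.
End slopes at the hinge B, treating each span as simply supported:
  span AB: point load 36.4 at a = 6: Pab(L + a)/(6LEI) = 327.6/EI
  span BC: UDL 17: wL³/(24EI) = 942.8/EI
  relative rotation θ_0 = (327.6 + 942.8)/EI = 1270/EI
A unit hogging moment at B produces rotation L₁/(3EI) + L₂/(3EI) = 7.667/EI.
Compatibility: M_B·(L₁+L₂)/(3EI) = θ_0, giving M_B = 165.7 kN·m (hogging).

M_B = 165.7 kN·m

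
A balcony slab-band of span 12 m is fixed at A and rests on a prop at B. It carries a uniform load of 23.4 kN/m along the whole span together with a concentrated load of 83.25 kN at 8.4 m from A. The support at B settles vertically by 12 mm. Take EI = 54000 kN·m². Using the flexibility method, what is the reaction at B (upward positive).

R_B = 151.1 kN

Take the reaction at B as the redundant and release it; the primary structure is a cantilever fixed at A.
Deflection at B on the released cantilever, summing each load's contribution:
  UDL 23.4: wL⁴/(8EI) = 60653/EI
  point load 83.25 at a = 8.4: Pa²(3L − a)/(6EI) = 27021/EI
  δ_0 = 87674/EI
Tip deflection under a unit load at B: L³/(3EI) = 576/EI.
With EI = 54000 kN·m²: δ_0 = 1.6236 m and δ_{BB} = 0.010667 m/kN.
Compatibility — the beam at B must follow the support down by 0.012 m: δ_0 − R_B·δ_{BB} = 0.012, so R_B = (1.6236 − 0.012)/0.010667 = 151.1 kN.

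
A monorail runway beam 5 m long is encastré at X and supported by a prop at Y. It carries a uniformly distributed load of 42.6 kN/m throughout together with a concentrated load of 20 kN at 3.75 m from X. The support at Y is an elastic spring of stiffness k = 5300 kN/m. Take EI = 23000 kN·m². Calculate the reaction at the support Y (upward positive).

R_Y = 83.8 kN

Choose R_Y as the redundant. The primary structure is the cantilever fixed at X.
Downward deflection at the released point Y due to the loads:
  UDL 42.6: wL⁴/(8EI) = 3328/EI
  point load 20 at a = 3.75: Pa²(3L − a)/(6EI) = 527.3/EI
  δ_0 = 3855/EI
Tip deflection under a unit load at Y: L³/(3EI) = 41.67/EI.
With EI = 23000 kN·m²: δ_0 = 0.16763 m and δ_{YY} = 0.001812 m/kN.
Compatibility — the spring shortens by R_Y/k under the reaction it provides: δ_0 − R_Y·δ_{YY} = R_Y/k. With 1/k = 0.000189 m/kN, R_Y = δ_0 / (δ_{YY} + 1/k) = 0.16763 / (0.001812 + 0.000189) = 83.8 kN.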